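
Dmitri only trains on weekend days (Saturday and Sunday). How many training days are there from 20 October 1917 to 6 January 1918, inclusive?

20 October 1917 is a Saturday.
From 20 October 1917 to 6 January 1918 is 79 days inclusive.
79 = 7 × 11 + 2, so there are 11 full weeks plus 2 extra days.
Each full week contributes 2 weekend days (Sat, Sun): 11 × 2 = 22.
The 2 extra days are Sat, Sun — 2 of them qualify.
Total: 22 + 2 = 24.

24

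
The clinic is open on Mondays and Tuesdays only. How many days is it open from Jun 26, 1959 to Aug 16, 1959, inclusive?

14

Jun 26, 1959 is a Friday.
That's 52 days from start to end, counting both.
52 = 7 × 7 + 3, so there are 7 full weeks plus 3 extra days.
Each full week contributes 2 days from the set (Mon, Tue): 7 × 2 = 14.
The 3 extra days are Fri, Sat, Sun — none qualify.
Total: 14 + 0 = 14.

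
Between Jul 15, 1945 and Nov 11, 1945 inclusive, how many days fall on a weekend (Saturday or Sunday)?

35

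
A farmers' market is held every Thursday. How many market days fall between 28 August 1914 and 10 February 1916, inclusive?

28 August 1914 is a Friday.
The range spans 532 days (inclusive of both endpoints).
532 = 7 × 76, so the span is exactly 76 full weeks.
Each full week contributes one Thursday: 76 so far.
Total: 76.

76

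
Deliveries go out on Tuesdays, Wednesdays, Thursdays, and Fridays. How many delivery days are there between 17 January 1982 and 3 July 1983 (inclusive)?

304

17 January 1982 is a Sunday.
That's 533 days from start to end, counting both.
533 = 7 × 76 + 1, so there are 76 full weeks plus 1 extra day.
Each full week contributes 4 days from the set (Tue, Wed, Thu, Fri): 76 × 4 = 304.
The 1 extra day is Sun — none qualify.
Total: 304 + 0 = 304.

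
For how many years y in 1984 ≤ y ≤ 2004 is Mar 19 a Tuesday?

4

Day of week of March 19 in each year:
1984: Mon, 1985: Tue ✓, 1986: Wed, 1987: Thu, 1988: Sat, 1989: Sun, 1990: Mon, 1991: Tue ✓, 1992: Thu, 1993: Fri, 1994: Sat, 1995: Sun, 1996: Tue ✓, 1997: Wed, 1998: Thu, 1999: Fri, 2000: Sun, 2001: Mon, 2002: Tue ✓, 2003: Wed, 2004: Fri
Tuesdays: 1985, 1991, 1996, 2002.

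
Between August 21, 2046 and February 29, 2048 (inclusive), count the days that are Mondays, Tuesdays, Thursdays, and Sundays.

318

August 21, 2046 is a Tuesday.
That's 558 days from start to end, counting both.
558 = 7 × 79 + 5, so there are 79 full weeks plus 5 extra days.
Each full week contributes 4 days from the set (Mon, Tue, Thu, Sun): 79 × 4 = 316.
The 5 extra days are Tue, Wed, Thu, Fri, Sat — 2 of them qualify.
Total: 316 + 2 = 318.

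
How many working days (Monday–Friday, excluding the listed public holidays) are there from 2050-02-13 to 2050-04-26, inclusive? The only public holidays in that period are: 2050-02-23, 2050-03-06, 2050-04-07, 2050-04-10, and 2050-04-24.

2050-02-13 is a Sunday.
The range spans 73 days (inclusive of both endpoints).
73 = 7 × 10 + 3, so there are 10 full weeks plus 3 extra days.
Each full week contributes 5 weekdays (Mon–Fri): 10 × 5 = 50.
The 3 extra days are Sun, Mon, Tue — 2 of them qualify.
Total: 50 + 2 = 52.
Holidays: 2050-02-23 (Wed); 2050-03-06 (Sun); 2050-04-07 (Thu); 2050-04-10 (Sun); 2050-04-24 (Sun).
2 of the 5 holidays fall on weekdays; the rest are weekends and were already excluded.
Business days: 52 − 2 = 50.

50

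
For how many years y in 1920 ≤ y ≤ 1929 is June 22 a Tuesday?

2

Day of week of June 22 in each year:
1920: Tue ✓, 1921: Wed, 1922: Thu, 1923: Fri, 1924: Sun, 1925: Mon, 1926: Tue ✓, 1927: Wed, 1928: Fri, 1929: Sat
Tuesdays: 1920, 1926.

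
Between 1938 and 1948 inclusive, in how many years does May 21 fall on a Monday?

1

Day of week of May 21 in each year:
1938: Sat, 1939: Sun, 1940: Tue, 1941: Wed, 1942: Thu, 1943: Fri, 1944: Sun, 1945: Mon ✓, 1946: Tue, 1947: Wed, 1948: Fri
Mondays: 1945.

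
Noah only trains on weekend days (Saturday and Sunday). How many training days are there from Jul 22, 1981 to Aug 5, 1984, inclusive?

318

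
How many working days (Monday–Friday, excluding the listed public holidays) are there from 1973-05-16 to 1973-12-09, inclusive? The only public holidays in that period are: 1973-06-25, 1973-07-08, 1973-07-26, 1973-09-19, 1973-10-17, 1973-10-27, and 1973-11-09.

1973-05-16 is a Wednesday.
The range spans 208 days (inclusive of both endpoints).
208 = 7 × 29 + 5, so there are 29 full weeks plus 5 extra days.
Each full week contributes 5 weekdays (Mon–Fri): 29 × 5 = 145.
The 5 extra days are Wednesday, Thursday, Friday, Saturday, Sunday — 3 of them qualify.
Total: 145 + 3 = 148.
Holidays: 1973-06-25 (Mon); 1973-07-08 (Sun); 1973-07-26 (Thu); 1973-09-19 (Wed); 1973-10-17 (Wed); 1973-10-27 (Sat); 1973-11-09 (Fri).
5 of the 7 holidays fall on weekdays; the rest are weekends and were already excluded.
Business days: 148 − 5 = 143.

143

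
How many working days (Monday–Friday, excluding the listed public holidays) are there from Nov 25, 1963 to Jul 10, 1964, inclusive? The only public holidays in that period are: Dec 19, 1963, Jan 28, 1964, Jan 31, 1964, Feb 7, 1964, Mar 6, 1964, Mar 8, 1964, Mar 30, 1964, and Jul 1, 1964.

158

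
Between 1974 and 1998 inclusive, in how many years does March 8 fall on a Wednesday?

3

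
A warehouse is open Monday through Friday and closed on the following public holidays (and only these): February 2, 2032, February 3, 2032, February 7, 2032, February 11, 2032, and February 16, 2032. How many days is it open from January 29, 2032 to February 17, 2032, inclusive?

10 working days

January 29, 2032 is a Thursday.
From January 29, 2032 to February 17, 2032 is 20 days inclusive.
20 = 7 × 2 + 6, so there are 2 full weeks plus 6 extra days.
Each full week contributes 5 weekdays (Mon–Fri): 2 × 5 = 10.
The 6 extra days are Thu, Fri, Sat, Sun, Mon, Tue — 4 of them qualify.
Total: 10 + 4 = 14.
Holidays: February 2, 2032 (Mon); February 3, 2032 (Tue); February 7, 2032 (Sat); February 11, 2032 (Wed); February 16, 2032 (Mon).
4 of the 5 holidays fall on weekdays; the rest are weekends and were already excluded.
Business days: 14 − 4 = 10.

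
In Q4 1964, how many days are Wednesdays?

1 October 1964 is a Thursday.
That's 92 days from start to end, counting both.
92 = 7 × 13 + 1, so there are 13 full weeks plus 1 extra day.
Each full week contributes one Wednesday: 13 so far.
The 1 extra day is Thu — none qualify.
Total: 13 + 0 = 13.

13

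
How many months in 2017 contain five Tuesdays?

4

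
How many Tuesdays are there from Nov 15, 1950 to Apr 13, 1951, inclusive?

21

Nov 15, 1950 is a Wednesday.
That's 150 days from start to end, counting both.
150 = 7 × 21 + 3, so there are 21 full weeks plus 3 extra days.
Each full week contributes one Tuesday: 21 so far.
The 3 extra days are Wednesday, Thursday, Friday — none qualify.
Total: 21 + 0 = 21.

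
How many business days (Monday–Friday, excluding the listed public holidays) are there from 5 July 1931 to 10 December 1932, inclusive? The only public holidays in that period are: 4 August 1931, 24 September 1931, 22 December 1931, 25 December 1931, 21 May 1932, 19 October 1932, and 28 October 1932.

369 business days

5 July 1931 is a Sunday.
From 5 July 1931 to 10 December 1932 is 525 days inclusive.
525 = 7 × 75, so the span is exactly 75 full weeks.
Each full week contributes 5 weekdays (Mon–Fri): 75 × 5 = 375.
Holidays: 4 August 1931 (Tue); 24 September 1931 (Thu); 22 December 1931 (Tue); 25 December 1931 (Fri); 21 May 1932 (Sat); 19 October 1932 (Wed); 28 October 1932 (Fri).
6 of the 7 holidays fall on weekdays; the rest are weekends and were already excluded.
Business days: 375 − 6 = 369.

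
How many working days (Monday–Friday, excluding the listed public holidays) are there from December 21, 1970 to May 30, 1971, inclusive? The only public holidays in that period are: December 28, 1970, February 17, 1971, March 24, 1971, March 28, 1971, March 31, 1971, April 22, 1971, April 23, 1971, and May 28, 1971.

108

December 21, 1970 is a Monday.
That's 161 days from start to end, counting both.
161 = 7 × 23, so the span is exactly 23 full weeks.
Each full week contributes 5 weekdays (Mon–Fri): 23 × 5 = 115.
Holidays: December 28, 1970 (Mon); February 17, 1971 (Wed); March 24, 1971 (Wed); March 28, 1971 (Sun); March 31, 1971 (Wed); April 22, 1971 (Thu); April 23, 1971 (Fri); May 28, 1971 (Fri).
7 of the 8 holidays fall on weekdays; the rest are weekends and were already excluded.
Business days: 115 − 7 = 108.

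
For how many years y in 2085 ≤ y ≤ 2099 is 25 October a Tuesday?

2

Day of week of October 25 in each year:
2085: Thu, 2086: Fri, 2087: Sat, 2088: Mon, 2089: Tue ✓, 2090: Wed, 2091: Thu, 2092: Sat, 2093: Sun, 2094: Mon, 2095: Tue ✓, 2096: Thu, 2097: Fri, 2098: Sat, 2099: Sun
Tuesdays: 2089, 2095.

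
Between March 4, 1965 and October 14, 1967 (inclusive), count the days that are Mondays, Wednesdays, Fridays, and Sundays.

545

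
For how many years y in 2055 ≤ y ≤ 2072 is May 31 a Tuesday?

Day of week of May 31 in each year:
2055: Mon, 2056: Wed, 2057: Thu, 2058: Fri, 2059: Sat, 2060: Mon, 2061: Tue ✓, 2062: Wed, 2063: Thu, 2064: Sat, 2065: Sun, 2066: Mon, 2067: Tue ✓, 2068: Thu, 2069: Fri, 2070: Sat, 2071: Sun, 2072: Tue ✓
Tuesdays: 2061, 2067, 2072.

3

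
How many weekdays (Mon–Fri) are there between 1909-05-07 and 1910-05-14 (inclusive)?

1909-05-07 is a Friday.
The range spans 373 days (inclusive of both endpoints).
373 = 7 × 53 + 2, so there are 53 full weeks plus 2 extra days.
Each full week contributes 5 weekdays (Mon–Fri): 53 × 5 = 265.
The 2 extra days are Fri, Sat — 1 of them qualifies.
Total: 265 + 1 = 266.

266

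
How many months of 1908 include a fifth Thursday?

5

A month has five Thursdays exactly when Thursday falls within its first (length − 28) days.
Jan: 31 days, starts Wed → 5 of Wed, Thu, Fri ✓
Feb: 29 days, starts Sat → 5 of Sat
Mar: 31 days, starts Sun → 5 of Sun, Mon, Tue
Apr: 30 days, starts Wed → 5 of Wed, Thu ✓
May: 31 days, starts Fri → 5 of Fri, Sat, Sun
Jun: 30 days, starts Mon → 5 of Mon, Tue
Jul: 31 days, starts Wed → 5 of Wed, Thu, Fri ✓
Aug: 31 days, starts Sat → 5 of Sat, Sun, Mon
Sep: 30 days, starts Tue → 5 of Tue, Wed
Oct: 31 days, starts Thu → 5 of Thu, Fri, Sat ✓
Nov: 30 days, starts Sun → 5 of Sun, Mon
Dec: 31 days, starts Tue → 5 of Tue, Wed, Thu ✓
Months with five Thursdays: Jan, Apr, Jul, Oct, Dec.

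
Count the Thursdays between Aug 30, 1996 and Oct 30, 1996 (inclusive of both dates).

Aug 30, 1996 is a Friday.
From Aug 30, 1996 to Oct 30, 1996 is 62 days inclusive.
62 = 7 × 8 + 6, so there are 8 full weeks plus 6 extra days.
Each full week contributes one Thursday: 8 so far.
The 6 extra days are Friday, Saturday, Sunday, Monday, Tuesday, Wednesday — none qualify.
Total: 8 + 0 = 8.

8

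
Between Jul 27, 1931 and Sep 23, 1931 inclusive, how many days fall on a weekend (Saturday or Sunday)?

16

Jul 27, 1931 is a Monday.
From Jul 27, 1931 to Sep 23, 1931 is 59 days inclusive.
59 = 7 × 8 + 3, so there are 8 full weeks plus 3 extra days.
Each full week contributes 2 weekend days (Sat, Sun): 8 × 2 = 16.
The 3 extra days are Monday, Tuesday, Wednesday — none qualify.
Total: 16 + 0 = 16.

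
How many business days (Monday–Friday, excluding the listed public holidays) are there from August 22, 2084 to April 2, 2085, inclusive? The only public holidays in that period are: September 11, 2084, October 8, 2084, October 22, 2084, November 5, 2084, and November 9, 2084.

158 business days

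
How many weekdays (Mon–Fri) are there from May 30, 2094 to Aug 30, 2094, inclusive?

May 30, 2094 is a Sunday.
From May 30, 2094 to Aug 30, 2094 is 93 days inclusive.
93 = 7 × 13 + 2, so there are 13 full weeks plus 2 extra days.
Each full week contributes 5 weekdays (Mon–Fri): 13 × 5 = 65.
The 2 extra days are Sunday, Monday — 1 of them qualifies.
Total: 65 + 1 = 66.

66 weekdays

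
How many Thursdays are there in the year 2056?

52

2056-01-01 is a Saturday.
From 2056-01-01 to 2056-12-31 is 366 days inclusive.
366 = 7 × 52 + 2, so there are 52 full weeks plus 2 extra days.
Each full week contributes one Thursday: 52 so far.
The 2 extra days are Sat, Sun — none qualify.
Total: 52 + 0 = 52.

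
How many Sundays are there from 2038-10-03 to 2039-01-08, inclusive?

2038-10-03 is a Sunday.
From 2038-10-03 to 2039-01-08 is 98 days inclusive.
98 = 7 × 14, so the span is exactly 14 full weeks.
Each full week contributes one Sunday: 14 so far.
Total: 14.

14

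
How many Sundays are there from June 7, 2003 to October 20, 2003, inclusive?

20 Sundays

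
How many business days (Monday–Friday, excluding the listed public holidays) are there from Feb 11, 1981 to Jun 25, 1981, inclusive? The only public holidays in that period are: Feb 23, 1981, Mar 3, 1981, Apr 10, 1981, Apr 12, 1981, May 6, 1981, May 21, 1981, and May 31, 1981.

92 business days

Feb 11, 1981 is a Wednesday.
That's 135 days from start to end, counting both.
135 = 7 × 19 + 2, so there are 19 full weeks plus 2 extra days.
Each full week contributes 5 weekdays (Mon–Fri): 19 × 5 = 95.
The 2 extra days are Wednesday, Thursday — 2 of them qualify.
Total: 95 + 2 = 97.
Holidays: Feb 23, 1981 (Mon); Mar 3, 1981 (Tue); Apr 10, 1981 (Fri); Apr 12, 1981 (Sun); May 6, 1981 (Wed); May 21, 1981 (Thu); May 31, 1981 (Sun).
5 of the 7 holidays fall on weekdays; the rest are weekends and were already excluded.
Business days: 97 − 5 = 92.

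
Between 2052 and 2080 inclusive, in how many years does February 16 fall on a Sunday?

4

Day of week of February 16 in each year:
2052: Fri, 2053: Sun ✓, 2054: Mon, 2055: Tue, 2056: Wed, 2057: Fri, 2058: Sat, 2059: Sun ✓, 2060: Mon, 2061: Wed, 2062: Thu, 2063: Fri, 2064: Sat, 2065: Mon, 2066: Tue, 2067: Wed, 2068: Thu, 2069: Sat, 2070: Sun ✓, 2071: Mon, 2072: Tue, 2073: Thu, 2074: Fri, 2075: Sat, 2076: Sun ✓, 2077: Tue, 2078: Wed, 2079: Thu, 2080: Fri
Sundays: 2053, 2059, 2070, 2076.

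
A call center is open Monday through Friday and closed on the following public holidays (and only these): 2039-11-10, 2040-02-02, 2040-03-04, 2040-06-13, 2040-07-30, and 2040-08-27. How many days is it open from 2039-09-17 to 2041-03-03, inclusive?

375 working days

2039-09-17 is a Saturday.
From 2039-09-17 to 2041-03-03 is 534 days inclusive.
534 = 7 × 76 + 2, so there are 76 full weeks plus 2 extra days.
Each full week contributes 5 weekdays (Mon–Fri): 76 × 5 = 380.
The 2 extra days are Sat, Sun — none qualify.
Total: 380 + 0 = 380.
Holidays: 2039-11-10 (Thu); 2040-02-02 (Thu); 2040-03-04 (Sun); 2040-06-13 (Wed); 2040-07-30 (Mon); 2040-08-27 (Mon).
5 of the 6 holidays fall on weekdays; the rest are weekends and were already excluded.
Business days: 380 − 5 = 375.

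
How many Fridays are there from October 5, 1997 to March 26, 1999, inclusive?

77 Fridays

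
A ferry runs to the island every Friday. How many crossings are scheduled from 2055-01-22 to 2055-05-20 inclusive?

2055-01-22 is a Friday.
That's 119 days from start to end, counting both.
119 = 7 × 17, so the span is exactly 17 full weeks.
Each full week contributes one Friday: 17 so far.

17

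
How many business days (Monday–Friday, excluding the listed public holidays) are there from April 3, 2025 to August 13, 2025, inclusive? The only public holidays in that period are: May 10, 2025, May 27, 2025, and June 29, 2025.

April 3, 2025 is a Thursday.
The range spans 133 days (inclusive of both endpoints).
133 = 7 × 19, so the span is exactly 19 full weeks.
Each full week contributes 5 weekdays (Mon–Fri): 19 × 5 = 95.
Holidays: May 10, 2025 (Sat); May 27, 2025 (Tue); June 29, 2025 (Sun).
1 of the 3 holidays fall on weekdays; the rest are weekends and were already excluded.
Business days: 95 − 1 = 94.

94 business days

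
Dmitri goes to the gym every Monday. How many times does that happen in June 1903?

June 1, 1903 is a Monday.
From June 1, 1903 to June 30, 1903 is 30 days inclusive.
30 = 7 × 4 + 2, so there are 4 full weeks plus 2 extra days.
Each full week contributes one Monday: 4 so far.
The 2 extra days are Mon, Tue — 1 of them qualifies.
Total: 4 + 1 = 5.

5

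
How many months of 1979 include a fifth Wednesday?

4

A month has five Wednesdays exactly when Wednesday falls within its first (length − 28) days.
Jan: 31 days, starts Mon → 5 of Mon, Tue, Wed ✓
Feb: 28 days, starts Thu → 5 of (none)
Mar: 31 days, starts Thu → 5 of Thu, Fri, Sat
Apr: 30 days, starts Sun → 5 of Sun, Mon
May: 31 days, starts Tue → 5 of Tue, Wed, Thu ✓
Jun: 30 days, starts Fri → 5 of Fri, Sat
Jul: 31 days, starts Sun → 5 of Sun, Mon, Tue
Aug: 31 days, starts Wed → 5 of Wed, Thu, Fri ✓
Sep: 30 days, starts Sat → 5 of Sat, Sun
Oct: 31 days, starts Mon → 5 of Mon, Tue, Wed ✓
Nov: 30 days, starts Thu → 5 of Thu, Fri
Dec: 31 days, starts Sat → 5 of Sat, Sun, Mon
Months with five Wednesdays: Jan, May, Aug, Oct.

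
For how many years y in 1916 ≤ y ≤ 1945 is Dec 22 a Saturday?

5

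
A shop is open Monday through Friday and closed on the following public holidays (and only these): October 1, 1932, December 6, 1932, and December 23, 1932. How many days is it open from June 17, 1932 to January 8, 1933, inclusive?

144 business days

June 17, 1932 is a Friday.
From June 17, 1932 to January 8, 1933 is 206 days inclusive.
206 = 7 × 29 + 3, so there are 29 full weeks plus 3 extra days.
Each full week contributes 5 weekdays (Mon–Fri): 29 × 5 = 145.
The 3 extra days are Fri, Sat, Sun — 1 of them qualifies.
Total: 145 + 1 = 146.
Holidays: October 1, 1932 (Sat); December 6, 1932 (Tue); December 23, 1932 (Fri).
2 of the 3 holidays fall on weekdays; the rest are weekends and were already excluded.
Business days: 146 − 2 = 144.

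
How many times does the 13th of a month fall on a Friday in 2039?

The 13th falls on a Friday when the month's 13th has weekday Fri.
Jan 13 is Thu; Feb 13 is Sun; Mar 13 is Sun; Apr 13 is Wed; May 13 is Fri ✓; Jun 13 is Mon; Jul 13 is Wed; Aug 13 is Sat; Sep 13 is Tue; Oct 13 is Thu; Nov 13 is Sun; Dec 13 is Tue.
Friday the 13ths: May.

1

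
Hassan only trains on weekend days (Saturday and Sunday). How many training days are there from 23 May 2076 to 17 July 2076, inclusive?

23 May 2076 is a Saturday.
The range spans 56 days (inclusive of both endpoints).
56 = 7 × 8, so the span is exactly 8 full weeks.
Each full week contributes 2 weekend days (Sat, Sun): 8 × 2 = 16.
Total: 16.

16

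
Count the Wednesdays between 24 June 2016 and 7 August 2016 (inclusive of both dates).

24 June 2016 is a Friday.
That's 45 days from start to end, counting both.
45 = 7 × 6 + 3, so there are 6 full weeks plus 3 extra days.
Each full week contributes one Wednesday: 6 so far.
The 3 extra days are Friday, Saturday, Sunday — none qualify.
Total: 6 + 0 = 6.

6 Wednesdays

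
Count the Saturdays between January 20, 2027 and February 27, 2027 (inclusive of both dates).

6

January 20, 2027 is a Wednesday.
That's 39 days from start to end, counting both.
39 = 7 × 5 + 4, so there are 5 full weeks plus 4 extra days.
Each full week contributes one Saturday: 5 so far.
The 4 extra days are Wednesday, Thursday, Friday, Saturday — 1 of them qualifies.
Total: 5 + 1 = 6.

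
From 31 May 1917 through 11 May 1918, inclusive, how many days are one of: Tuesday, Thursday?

31 May 1917 is a Thursday.
The range spans 346 days (inclusive of both endpoints).
346 = 7 × 49 + 3, so there are 49 full weeks plus 3 extra days.
Each full week contributes 2 days from the set (Tue, Thu): 49 × 2 = 98.
The 3 extra days are Thu, Fri, Sat — 1 of them qualifies.
Total: 98 + 1 = 99.

99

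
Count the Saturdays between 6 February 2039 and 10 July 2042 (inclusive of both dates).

6 February 2039 is a Sunday.
The range spans 1251 days (inclusive of both endpoints).
1251 = 7 × 178 + 5, so there are 178 full weeks plus 5 extra days.
Each full week contributes one Saturday: 178 so far.
The 5 extra days are Sunday, Monday, Tuesday, Wednesday, Thursday — none qualify.
Total: 178 + 0 = 178.

178 Saturdays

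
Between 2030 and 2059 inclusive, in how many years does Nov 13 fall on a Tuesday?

4

Day of week of November 13 in each year:
2030: Wed, 2031: Thu, 2032: Sat, 2033: Sun, 2034: Mon, 2035: Tue ✓, 2036: Thu, 2037: Fri, 2038: Sat, 2039: Sun, 2040: Tue ✓, 2041: Wed, 2042: Thu, 2043: Fri, 2044: Sun, 2045: Mon, 2046: Tue ✓, 2047: Wed, 2048: Fri, 2049: Sat, 2050: Sun, 2051: Mon, 2052: Wed, 2053: Thu, 2054: Fri, 2055: Sat, 2056: Mon, 2057: Tue ✓, 2058: Wed, 2059: Thu
Tuesdays: 2035, 2040, 2046, 2057.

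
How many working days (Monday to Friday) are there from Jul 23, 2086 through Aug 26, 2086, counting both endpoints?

25 weekdays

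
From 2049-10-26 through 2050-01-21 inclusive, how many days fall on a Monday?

12 Mondays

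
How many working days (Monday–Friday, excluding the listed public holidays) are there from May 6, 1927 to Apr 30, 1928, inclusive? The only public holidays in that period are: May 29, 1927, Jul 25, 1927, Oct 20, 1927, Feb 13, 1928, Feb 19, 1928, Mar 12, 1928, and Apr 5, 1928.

252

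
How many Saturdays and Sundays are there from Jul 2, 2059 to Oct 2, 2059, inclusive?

Jul 2, 2059 is a Wednesday.
From Jul 2, 2059 to Oct 2, 2059 is 93 days inclusive.
93 = 7 × 13 + 2, so there are 13 full weeks plus 2 extra days.
Each full week contributes 2 weekend days (Sat, Sun): 13 × 2 = 26.
The 2 extra days are Wednesday, Thursday — none qualify.
Total: 26 + 0 = 26.

26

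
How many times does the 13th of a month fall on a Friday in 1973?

2

The 13th falls on a Friday when the month's 13th has weekday Fri.
Jan 13 is Sat; Feb 13 is Tue; Mar 13 is Tue; Apr 13 is Fri ✓; May 13 is Sun; Jun 13 is Wed; Jul 13 is Fri ✓; Aug 13 is Mon; Sep 13 is Thu; Oct 13 is Sat; Nov 13 is Tue; Dec 13 is Thu.
Friday the 13ths: Apr, Jul.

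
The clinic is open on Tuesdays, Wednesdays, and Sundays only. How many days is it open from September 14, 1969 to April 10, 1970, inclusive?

September 14, 1969 is a Sunday.
From September 14, 1969 to April 10, 1970 is 209 days inclusive.
209 = 7 × 29 + 6, so there are 29 full weeks plus 6 extra days.
Each full week contributes 3 days from the set (Tue, Wed, Sun): 29 × 3 = 87.
The 6 extra days are Sun, Mon, Tue, Wed, Thu, Fri — 3 of them qualify.
Total: 87 + 3 = 90.

90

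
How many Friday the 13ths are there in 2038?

The 13th falls on a Friday when the month's 13th has weekday Fri.
Jan 13 is Wed; Feb 13 is Sat; Mar 13 is Sat; Apr 13 is Tue; May 13 is Thu; Jun 13 is Sun; Jul 13 is Tue; Aug 13 is Fri ✓; Sep 13 is Mon; Oct 13 is Wed; Nov 13 is Sat; Dec 13 is Mon.
Friday the 13ths: Aug.

1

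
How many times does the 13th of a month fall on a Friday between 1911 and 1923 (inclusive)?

22

Friday-the-13ths by year:
1911: Jan, Oct
1912: Sep, Dec
1913: Jun
1914: Feb, Mar, Nov
1915: Aug
1916: Oct
1917: Apr, Jul
1918: Sep, Dec
1919: Jun
1920: Feb, Aug
1921: May
1922: Jan, Oct
1923: Apr, Jul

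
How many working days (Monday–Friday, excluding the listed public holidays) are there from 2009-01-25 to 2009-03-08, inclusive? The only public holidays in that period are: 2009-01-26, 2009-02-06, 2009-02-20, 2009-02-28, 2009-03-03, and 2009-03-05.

2009-01-25 is a Sunday.
From 2009-01-25 to 2009-03-08 is 43 days inclusive.
43 = 7 × 6 + 1, so there are 6 full weeks plus 1 extra day.
Each full week contributes 5 weekdays (Mon–Fri): 6 × 5 = 30.
The 1 extra day is Sun — none qualify.
Total: 30 + 0 = 30.
Holidays: 2009-01-26 (Mon); 2009-02-06 (Fri); 2009-02-20 (Fri); 2009-02-28 (Sat); 2009-03-03 (Tue); 2009-03-05 (Thu).
5 of the 6 holidays fall on weekdays; the rest are weekends and were already excluded.
Business days: 30 − 5 = 25.

25 working days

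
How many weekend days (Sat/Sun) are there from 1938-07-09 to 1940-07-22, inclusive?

214

1938-07-09 is a Saturday.
From 1938-07-09 to 1940-07-22 is 745 days inclusive.
745 = 7 × 106 + 3, so there are 106 full weeks plus 3 extra days.
Each full week contributes 2 weekend days (Sat, Sun): 106 × 2 = 212.
The 3 extra days are Sat, Sun, Mon — 2 of them qualify.
Total: 212 + 2 = 214.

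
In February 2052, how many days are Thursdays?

Feb 1, 2052 is a Thursday.
From Feb 1, 2052 to Feb 29, 2052 is 29 days inclusive.
29 = 7 × 4 + 1, so there are 4 full weeks plus 1 extra day.
Each full week contributes one Thursday: 4 so far.
The 1 extra day is Thu — 1 of them qualifies.
Total: 4 + 1 = 5.

5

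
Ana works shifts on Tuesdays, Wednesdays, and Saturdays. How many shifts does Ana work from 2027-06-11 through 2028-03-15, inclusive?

120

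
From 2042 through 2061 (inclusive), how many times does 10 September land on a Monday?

Day of week of September 10 in each year:
2042: Wed, 2043: Thu, 2044: Sat, 2045: Sun, 2046: Mon ✓, 2047: Tue, 2048: Thu, 2049: Fri, 2050: Sat, 2051: Sun, 2052: Tue, 2053: Wed, 2054: Thu, 2055: Fri, 2056: Sun, 2057: Mon ✓, 2058: Tue, 2059: Wed, 2060: Fri, 2061: Sat
Mondays: 2046, 2057.

2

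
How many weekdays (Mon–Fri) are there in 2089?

260 weekdays

Jan 1, 2089 is a Saturday.
From Jan 1, 2089 to Dec 31, 2089 is 365 days inclusive.
365 = 7 × 52 + 1, so there are 52 full weeks plus 1 extra day.
Each full week contributes 5 weekdays (Mon–Fri): 52 × 5 = 260.
The 1 extra day is Sat — none qualify.
Total: 260 + 0 = 260.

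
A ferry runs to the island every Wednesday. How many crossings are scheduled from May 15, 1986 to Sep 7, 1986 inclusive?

16

May 15, 1986 is a Thursday.
That's 116 days from start to end, counting both.
116 = 7 × 16 + 4, so there are 16 full weeks plus 4 extra days.
Each full week contributes one Wednesday: 16 so far.
The 4 extra days are Thursday, Friday, Saturday, Sunday — none qualify.
Total: 16 + 0 = 16.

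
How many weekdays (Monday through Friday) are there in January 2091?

23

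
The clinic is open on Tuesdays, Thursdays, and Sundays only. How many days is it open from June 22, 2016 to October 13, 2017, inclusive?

205

June 22, 2016 is a Wednesday.
That's 479 days from start to end, counting both.
479 = 7 × 68 + 3, so there are 68 full weeks plus 3 extra days.
Each full week contributes 3 days from the set (Tue, Thu, Sun): 68 × 3 = 204.
The 3 extra days are Wednesday, Thursday, Friday — 1 of them qualifies.
Total: 204 + 1 = 205.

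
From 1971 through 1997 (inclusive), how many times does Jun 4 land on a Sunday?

Day of week of June 4 in each year:
1971: Fri, 1972: Sun ✓, 1973: Mon, 1974: Tue, 1975: Wed, 1976: Fri, 1977: Sat, 1978: Sun ✓, 1979: Mon, 1980: Wed, 1981: Thu, 1982: Fri, 1983: Sat, 1984: Mon, 1985: Tue, 1986: Wed, 1987: Thu, 1988: Sat, 1989: Sun ✓, 1990: Mon, 1991: Tue, 1992: Thu, 1993: Fri, 1994: Sat, 1995: Sun ✓, 1996: Tue, 1997: Wed
Sundays: 1972, 1978, 1989, 1995.

4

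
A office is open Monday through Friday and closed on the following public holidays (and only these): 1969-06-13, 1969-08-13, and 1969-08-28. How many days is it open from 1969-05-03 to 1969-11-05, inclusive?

130

1969-05-03 is a Saturday.
From 1969-05-03 to 1969-11-05 is 187 days inclusive.
187 = 7 × 26 + 5, so there are 26 full weeks plus 5 extra days.
Each full week contributes 5 weekdays (Mon–Fri): 26 × 5 = 130.
The 5 extra days are Saturday, Sunday, Monday, Tuesday, Wednesday — 3 of them qualify.
Total: 130 + 3 = 133.
Holidays: 1969-06-13 (Fri); 1969-08-13 (Wed); 1969-08-28 (Thu).
All 3 holidays fall on weekdays, so subtract 3.
Business days: 133 − 3 = 130.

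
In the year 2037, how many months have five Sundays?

4

A month has five Sundays exactly when Sunday falls within its first (length − 28) days.
Jan: 31 days, starts Thu → 5 of Thu, Fri, Sat
Feb: 28 days, starts Sun → 5 of (none)
Mar: 31 days, starts Sun → 5 of Sun, Mon, Tue ✓
Apr: 30 days, starts Wed → 5 of Wed, Thu
May: 31 days, starts Fri → 5 of Fri, Sat, Sun ✓
Jun: 30 days, starts Mon → 5 of Mon, Tue
Jul: 31 days, starts Wed → 5 of Wed, Thu, Fri
Aug: 31 days, starts Sat → 5 of Sat, Sun, Mon ✓
Sep: 30 days, starts Tue → 5 of Tue, Wed
Oct: 31 days, starts Thu → 5 of Thu, Fri, Sat
Nov: 30 days, starts Sun → 5 of Sun, Mon ✓
Dec: 31 days, starts Tue → 5 of Tue, Wed, Thu
Months with five Sundays: Mar, May, Aug, Nov.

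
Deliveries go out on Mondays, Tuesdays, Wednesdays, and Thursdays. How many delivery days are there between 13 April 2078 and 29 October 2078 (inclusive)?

114

13 April 2078 is a Wednesday.
That's 200 days from start to end, counting both.
200 = 7 × 28 + 4, so there are 28 full weeks plus 4 extra days.
Each full week contributes 4 days from the set (Mon, Tue, Wed, Thu): 28 × 4 = 112.
The 4 extra days are Wed, Thu, Fri, Sat — 2 of them qualify.
Total: 112 + 2 = 114.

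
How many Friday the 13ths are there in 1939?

The 13th falls on a Friday when the month's 13th has weekday Fri.
Jan 13 is Fri ✓; Feb 13 is Mon; Mar 13 is Mon; Apr 13 is Thu; May 13 is Sat; Jun 13 is Tue; Jul 13 is Thu; Aug 13 is Sun; Sep 13 is Wed; Oct 13 is Fri ✓; Nov 13 is Mon; Dec 13 is Wed.
Friday the 13ths: Jan, Oct.

2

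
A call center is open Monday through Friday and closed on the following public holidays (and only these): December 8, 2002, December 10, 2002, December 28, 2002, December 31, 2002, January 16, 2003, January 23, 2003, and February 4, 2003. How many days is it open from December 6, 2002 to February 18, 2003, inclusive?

48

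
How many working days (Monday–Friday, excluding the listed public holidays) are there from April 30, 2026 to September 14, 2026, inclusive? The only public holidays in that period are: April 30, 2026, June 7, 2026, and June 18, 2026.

96

April 30, 2026 is a Thursday.
From April 30, 2026 to September 14, 2026 is 138 days inclusive.
138 = 7 × 19 + 5, so there are 19 full weeks plus 5 extra days.
Each full week contributes 5 weekdays (Mon–Fri): 19 × 5 = 95.
The 5 extra days are Thu, Fri, Sat, Sun, Mon — 3 of them qualify.
Total: 95 + 3 = 98.
Holidays: April 30, 2026 (Thu); June 7, 2026 (Sun); June 18, 2026 (Thu).
2 of the 3 holidays fall on weekdays; the rest are weekends and were already excluded.
Business days: 98 − 2 = 96.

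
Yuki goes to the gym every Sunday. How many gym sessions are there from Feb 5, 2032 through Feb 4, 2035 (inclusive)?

157 Sundays

Feb 5, 2032 is a Thursday.
From Feb 5, 2032 to Feb 4, 2035 is 1096 days inclusive.
1096 = 7 × 156 + 4, so there are 156 full weeks plus 4 extra days.
Each full week contributes one Sunday: 156 so far.
The 4 extra days are Thu, Fri, Sat, Sun — 1 of them qualifies.
Total: 156 + 1 = 157.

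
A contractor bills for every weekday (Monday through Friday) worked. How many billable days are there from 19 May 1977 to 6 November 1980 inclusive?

19 May 1977 is a Thursday.
That's 1268 days from start to end, counting both.
1268 = 7 × 181 + 1, so there are 181 full weeks plus 1 extra day.
Each full week contributes 5 weekdays (Mon–Fri): 181 × 5 = 905.
The 1 extra day is Thu — 1 of them qualifies.
Total: 905 + 1 = 906.

906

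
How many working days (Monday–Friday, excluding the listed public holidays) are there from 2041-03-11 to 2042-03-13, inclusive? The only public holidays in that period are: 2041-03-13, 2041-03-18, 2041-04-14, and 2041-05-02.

2041-03-11 is a Monday.
From 2041-03-11 to 2042-03-13 is 368 days inclusive.
368 = 7 × 52 + 4, so there are 52 full weeks plus 4 extra days.
Each full week contributes 5 weekdays (Mon–Fri): 52 × 5 = 260.
The 4 extra days are Mon, Tue, Wed, Thu — 4 of them qualify.
Total: 260 + 4 = 264.
Holidays: 2041-03-13 (Wed); 2041-03-18 (Mon); 2041-04-14 (Sun); 2041-05-02 (Thu).
3 of the 4 holidays fall on weekdays; the rest are weekends and were already excluded.
Business days: 264 − 3 = 261.

261 working days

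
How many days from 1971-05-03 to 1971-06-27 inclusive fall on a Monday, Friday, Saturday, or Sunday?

32

1971-05-03 is a Monday.
That's 56 days from start to end, counting both.
56 = 7 × 8, so the span is exactly 8 full weeks.
Each full week contributes 4 days from the set (Mon, Fri, Sat, Sun): 8 × 4 = 32.
Total: 32.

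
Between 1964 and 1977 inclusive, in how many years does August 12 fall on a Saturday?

Day of week of August 12 in each year:
1964: Wed, 1965: Thu, 1966: Fri, 1967: Sat ✓, 1968: Mon, 1969: Tue, 1970: Wed, 1971: Thu, 1972: Sat ✓, 1973: Sun, 1974: Mon, 1975: Tue, 1976: Thu, 1977: Fri
Saturdays: 1967, 1972.

2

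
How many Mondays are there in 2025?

52

Jan 1, 2025 is a Wednesday.
The range spans 365 days (inclusive of both endpoints).
365 = 7 × 52 + 1, so there are 52 full weeks plus 1 extra day.
Each full week contributes one Monday: 52 so far.
The 1 extra day is Wed — none qualify.
Total: 52 + 0 = 52.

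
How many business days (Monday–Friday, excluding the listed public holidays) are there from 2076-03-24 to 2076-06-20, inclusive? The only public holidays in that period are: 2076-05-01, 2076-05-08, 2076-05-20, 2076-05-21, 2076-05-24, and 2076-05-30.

2076-03-24 is a Tuesday.
That's 89 days from start to end, counting both.
89 = 7 × 12 + 5, so there are 12 full weeks plus 5 extra days.
Each full week contributes 5 weekdays (Mon–Fri): 12 × 5 = 60.
The 5 extra days are Tue, Wed, Thu, Fri, Sat — 4 of them qualify.
Total: 60 + 4 = 64.
Holidays: 2076-05-01 (Fri); 2076-05-08 (Fri); 2076-05-20 (Wed); 2076-05-21 (Thu); 2076-05-24 (Sun); 2076-05-30 (Sat).
4 of the 6 holidays fall on weekdays; the rest are weekends and were already excluded.
Business days: 64 − 4 = 60.

60 business days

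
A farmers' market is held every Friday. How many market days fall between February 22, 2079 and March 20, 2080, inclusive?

February 22, 2079 is a Wednesday.
That's 393 days from start to end, counting both.
393 = 7 × 56 + 1, so there are 56 full weeks plus 1 extra day.
Each full week contributes one Friday: 56 so far.
The 1 extra day is Wednesday — none qualify.
Total: 56 + 0 = 56.

56 Fridays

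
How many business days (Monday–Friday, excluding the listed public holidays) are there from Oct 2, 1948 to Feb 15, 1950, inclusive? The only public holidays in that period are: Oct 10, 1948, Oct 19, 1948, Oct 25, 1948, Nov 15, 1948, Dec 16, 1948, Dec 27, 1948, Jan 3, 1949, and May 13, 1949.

351 business days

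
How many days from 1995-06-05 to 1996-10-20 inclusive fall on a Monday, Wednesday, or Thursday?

216

1995-06-05 is a Monday.
From 1995-06-05 to 1996-10-20 is 504 days inclusive.
504 = 7 × 72, so the span is exactly 72 full weeks.
Each full week contributes 3 days from the set (Mon, Wed, Thu): 72 × 3 = 216.
Total: 216.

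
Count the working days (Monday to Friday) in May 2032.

21 weekdays

1 May 2032 is a Saturday.
That's 31 days from start to end, counting both.
31 = 7 × 4 + 3, so there are 4 full weeks plus 3 extra days.
Each full week contributes 5 weekdays (Mon–Fri): 4 × 5 = 20.
The 3 extra days are Sat, Sun, Mon — 1 of them qualifies.
Total: 20 + 1 = 21.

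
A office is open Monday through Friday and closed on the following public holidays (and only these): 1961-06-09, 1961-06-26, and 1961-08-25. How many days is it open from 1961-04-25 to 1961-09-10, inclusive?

1961-04-25 is a Tuesday.
From 1961-04-25 to 1961-09-10 is 139 days inclusive.
139 = 7 × 19 + 6, so there are 19 full weeks plus 6 extra days.
Each full week contributes 5 weekdays (Mon–Fri): 19 × 5 = 95.
The 6 extra days are Tuesday, Wednesday, Thursday, Friday, Saturday, Sunday — 4 of them qualify.
Total: 95 + 4 = 99.
Holidays: 1961-06-09 (Fri); 1961-06-26 (Mon); 1961-08-25 (Fri).
All 3 holidays fall on weekdays, so subtract 3.
Business days: 99 − 3 = 96.

96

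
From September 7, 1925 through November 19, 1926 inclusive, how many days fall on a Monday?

63

September 7, 1925 is a Monday.
The range spans 439 days (inclusive of both endpoints).
439 = 7 × 62 + 5, so there are 62 full weeks plus 5 extra days.
Each full week contributes one Monday: 62 so far.
The 5 extra days are Monday, Tuesday, Wednesday, Thursday, Friday — 1 of them qualifies.
Total: 62 + 1 = 63.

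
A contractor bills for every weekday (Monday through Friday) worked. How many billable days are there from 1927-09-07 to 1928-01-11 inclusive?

91

1927-09-07 is a Wednesday.
That's 127 days from start to end, counting both.
127 = 7 × 18 + 1, so there are 18 full weeks plus 1 extra day.
Each full week contributes 5 weekdays (Mon–Fri): 18 × 5 = 90.
The 1 extra day is Wed — 1 of them qualifies.
Total: 90 + 1 = 91.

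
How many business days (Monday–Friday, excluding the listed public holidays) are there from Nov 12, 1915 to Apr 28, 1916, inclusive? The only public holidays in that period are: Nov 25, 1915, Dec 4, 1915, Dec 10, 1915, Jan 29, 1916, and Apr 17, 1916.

118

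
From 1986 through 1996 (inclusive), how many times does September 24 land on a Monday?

Day of week of September 24 in each year:
1986: Wed, 1987: Thu, 1988: Sat, 1989: Sun, 1990: Mon ✓, 1991: Tue, 1992: Thu, 1993: Fri, 1994: Sat, 1995: Sun, 1996: Tue
Mondays: 1990.

1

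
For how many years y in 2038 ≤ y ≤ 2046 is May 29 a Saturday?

1

Day of week of May 29 in each year:
2038: Sat ✓, 2039: Sun, 2040: Tue, 2041: Wed, 2042: Thu, 2043: Fri, 2044: Sun, 2045: Mon, 2046: Tue
Saturdays: 2038.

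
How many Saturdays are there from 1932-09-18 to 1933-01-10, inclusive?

1932-09-18 is a Sunday.
That's 115 days from start to end, counting both.
115 = 7 × 16 + 3, so there are 16 full weeks plus 3 extra days.
Each full week contributes one Saturday: 16 so far.
The 3 extra days are Sun, Mon, Tue — none qualify.
Total: 16 + 0 = 16.

16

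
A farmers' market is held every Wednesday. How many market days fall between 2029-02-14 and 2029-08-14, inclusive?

2029-02-14 is a Wednesday.
The range spans 182 days (inclusive of both endpoints).
182 = 7 × 26, so the span is exactly 26 full weeks.
Each full week contributes one Wednesday: 26 so far.

26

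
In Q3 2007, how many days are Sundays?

1 July 2007 is a Sunday.
That's 92 days from start to end, counting both.
92 = 7 × 13 + 1, so there are 13 full weeks plus 1 extra day.
Each full week contributes one Sunday: 13 so far.
The 1 extra day is Sunday — 1 of them qualifies.
Total: 13 + 1 = 14.

14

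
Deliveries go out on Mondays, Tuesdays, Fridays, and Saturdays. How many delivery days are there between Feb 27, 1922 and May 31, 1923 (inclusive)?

262

Feb 27, 1922 is a Monday.
From Feb 27, 1922 to May 31, 1923 is 459 days inclusive.
459 = 7 × 65 + 4, so there are 65 full weeks plus 4 extra days.
Each full week contributes 4 days from the set (Mon, Tue, Fri, Sat): 65 × 4 = 260.
The 4 extra days are Monday, Tuesday, Wednesday, Thursday — 2 of them qualify.
Total: 260 + 2 = 262.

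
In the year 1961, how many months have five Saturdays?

A month has five Saturdays exactly when Saturday falls within its first (length − 28) days.
Jan: 31 days, starts Sun → 5 of Sun, Mon, Tue
Feb: 28 days, starts Wed → 5 of (none)
Mar: 31 days, starts Wed → 5 of Wed, Thu, Fri
Apr: 30 days, starts Sat → 5 of Sat, Sun ✓
May: 31 days, starts Mon → 5 of Mon, Tue, Wed
Jun: 30 days, starts Thu → 5 of Thu, Fri
Jul: 31 days, starts Sat → 5 of Sat, Sun, Mon ✓
Aug: 31 days, starts Tue → 5 of Tue, Wed, Thu
Sep: 30 days, starts Fri → 5 of Fri, Sat ✓
Oct: 31 days, starts Sun → 5 of Sun, Mon, Tue
Nov: 30 days, starts Wed → 5 of Wed, Thu
Dec: 31 days, starts Fri → 5 of Fri, Sat, Sun ✓
Months with five Saturdays: Apr, Jul, Sep, Dec.

4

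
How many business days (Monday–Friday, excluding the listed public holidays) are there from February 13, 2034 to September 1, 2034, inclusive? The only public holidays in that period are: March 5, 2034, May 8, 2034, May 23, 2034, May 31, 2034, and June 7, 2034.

February 13, 2034 is a Monday.
From February 13, 2034 to September 1, 2034 is 201 days inclusive.
201 = 7 × 28 + 5, so there are 28 full weeks plus 5 extra days.
Each full week contributes 5 weekdays (Mon–Fri): 28 × 5 = 140.
The 5 extra days are Monday, Tuesday, Wednesday, Thursday, Friday — 5 of them qualify.
Total: 140 + 5 = 145.
Holidays: March 5, 2034 (Sun); May 8, 2034 (Mon); May 23, 2034 (Tue); May 31, 2034 (Wed); June 7, 2034 (Wed).
4 of the 5 holidays fall on weekdays; the rest are weekends and were already excluded.
Business days: 145 − 4 = 141.

141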